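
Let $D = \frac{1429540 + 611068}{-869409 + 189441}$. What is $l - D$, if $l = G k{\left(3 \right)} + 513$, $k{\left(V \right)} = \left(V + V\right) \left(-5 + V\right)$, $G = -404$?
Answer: $\frac{113979658}{21249} \approx 5364.0$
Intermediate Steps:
$k{\left(V \right)} = 2 V \left(-5 + V\right)$
$D = - \frac{63769}{21249}$ ($D = \frac{2040608}{-679968} = 2040608 \left(- \frac{1}{679968}\right) = - \frac{63769}{21249} \approx -3.001$)
$l = 5361$ ($l = - 404 \cdot 2 \cdot 3 \left(-5 + 3\right) + 513 = - 404 \cdot 2 \cdot 3 \left(-2\right) + 513 = \left(-404\right) \left(-12\right) + 513 = 4848 + 513 = 5361$)
$l - D = 5361 - - \frac{63769}{21249} = 5361 + \frac{63769}{21249} = \frac{113979658}{21249}$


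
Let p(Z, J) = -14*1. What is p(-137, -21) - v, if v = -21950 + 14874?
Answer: 7062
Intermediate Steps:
p(Z, J) = -14
v = -7076
p(-137, -21) - v = -14 - 1*(-7076) = -14 + 7076 = 7062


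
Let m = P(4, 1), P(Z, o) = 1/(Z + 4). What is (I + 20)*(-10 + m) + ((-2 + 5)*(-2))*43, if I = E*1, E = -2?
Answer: -1743/4 ≈ -435.75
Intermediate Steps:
P(Z, o) = 1/(4 + Z)
m = ⅛ (m = 1/(4 + 4) = 1/8 = ⅛ ≈ 0.12500)
I = -2 (I = -2*1 = -2)
(I + 20)*(-10 + m) + ((-2 + 5)*(-2))*43 = (-2 + 20)*(-10 + ⅛) + ((-2 + 5)*(-2))*43 = 18*(-79/8) + (3*(-2))*43 = -711/4 - 6*43 = -711/4 - 258 = -1743/4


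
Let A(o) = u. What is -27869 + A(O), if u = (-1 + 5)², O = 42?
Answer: -27853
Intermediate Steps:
u = 16 (u = 4² = 16)
A(o) = 16
-27869 + A(O) = -27869 + 16 = -27853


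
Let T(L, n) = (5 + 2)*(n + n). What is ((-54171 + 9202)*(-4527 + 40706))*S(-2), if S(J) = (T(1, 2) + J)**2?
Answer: -1099807012876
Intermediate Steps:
T(L, n) = 14*n (T(L, n) = 7*(2*n) = 14*n)
S(J) = (28 + J)**2 (S(J) = (14*2 + J)**2 = (28 + J)**2)
((-54171 + 9202)*(-4527 + 40706))*S(-2) = ((-54171 + 9202)*(-4527 + 40706))*(28 - 2)**2 = -44969*36179*26**2 = -1626933451*676 = -1099807012876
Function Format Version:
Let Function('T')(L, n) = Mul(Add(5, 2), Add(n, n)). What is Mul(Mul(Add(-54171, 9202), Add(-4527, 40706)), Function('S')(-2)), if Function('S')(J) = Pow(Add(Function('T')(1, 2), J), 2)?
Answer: -1099807012876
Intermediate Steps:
Function('T')(L, n) = Mul(14, n) (Function('T')(L, n) = Mul(7, Mul(2, n)) = Mul(14, n))
Function('S')(J) = Pow(Add(28, J), 2) (Function('S')(J) = Pow(Add(Mul(14, 2), J), 2) = Pow(Add(28, J), 2))
Mul(Mul(Add(-54171, 9202), Add(-4527, 40706)), Function('S')(-2)) = Mul(Mul(Add(-54171, 9202), Add(-4527, 40706)), Pow(Add(28, -2), 2)) = Mul(Mul(-44969, 36179), Pow(26, 2)) = Mul(-1626933451, 676) = -1099807012876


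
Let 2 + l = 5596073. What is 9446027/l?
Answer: 9446027/5596071 ≈ 1.6880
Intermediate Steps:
l = 5596071 (l = -2 + 5596073 = 5596071)
9446027/l = 9446027/5596071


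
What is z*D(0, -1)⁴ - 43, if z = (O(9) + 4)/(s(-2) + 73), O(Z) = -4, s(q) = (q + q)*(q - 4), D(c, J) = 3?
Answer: -43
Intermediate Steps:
s(q) = 2*q*(-4 + q) (s(q) = (2*q)*(-4 + q) = 2*q*(-4 + q))
z = 0 (z = (-4 + 4)/(2*(-2)*(-4 - 2) + 73) = 0/(2*(-2)*(-6) + 73) = 0/(24 + 73) = 0/97 = 0*(1/97) = 0)
z*D(0, -1)⁴ - 43 = 0*3⁴ - 43 = 0*81 - 43 = 0 - 43 = -43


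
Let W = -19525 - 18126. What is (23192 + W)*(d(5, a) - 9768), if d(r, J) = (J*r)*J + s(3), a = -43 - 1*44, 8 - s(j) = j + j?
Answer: -405994261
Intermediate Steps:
s(j) = 8 - 2*j (s(j) = 8 - (j + j) = 8 - 2*j)
W = -37651
a = -87 (a = -43 - 44 = -87)
d(r, J) = 2 + r*J**2 (d(r, J) = (J*r)*J + (8 - 2*3) = r*J**2 + (8 - 6) = r*J**2 + 2 = 2 + r*J**2)
(23192 + W)*(d(5, a) - 9768) = (23192 - 37651)*((2 + 5*(-87)**2) - 9768) = -14459*((2 + 5*7569) - 9768) = -14459*((2 + 37845) - 9768) = -14459*(37847 - 9768) = -14459*28079 = -405994261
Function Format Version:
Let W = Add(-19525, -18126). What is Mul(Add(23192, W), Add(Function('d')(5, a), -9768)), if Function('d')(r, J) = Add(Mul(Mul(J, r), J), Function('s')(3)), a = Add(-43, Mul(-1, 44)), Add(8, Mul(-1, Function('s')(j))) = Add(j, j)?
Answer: -405994261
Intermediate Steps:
Function('s')(j) = Add(8, Mul(-2, j)) (Function('s')(j) = Add(8, Mul(-1, Add(j, j))) = Add(8, Mul(-1, Mul(2, j))) = Add(8, Mul(-2, j)))
W = -37651
a = -87 (a = Add(-43, -44) = -87)
Function('d')(r, J) = Add(2, Mul(r, Pow(J, 2))) (Function('d')(r, J) = Add(Mul(Mul(J, r), J), Add(8, Mul(-2, 3))) = Add(Mul(r, Pow(J, 2)), Add(8, -6)) = Add(Mul(r, Pow(J, 2)), 2) = Add(2, Mul(r, Pow(J, 2))))
Mul(Add(23192, W), Add(Function('d')(5, a), -9768)) = Mul(Add(23192, -37651), Add(Add(2, Mul(5, Pow(-87, 2))), -9768)) = Mul(-14459, Add(Add(2, Mul(5, 7569)), -9768)) = Mul(-14459, Add(Add(2, 37845), -9768)) = Mul(-14459, Add(37847, -9768)) = Mul(-14459, 28079) = -405994261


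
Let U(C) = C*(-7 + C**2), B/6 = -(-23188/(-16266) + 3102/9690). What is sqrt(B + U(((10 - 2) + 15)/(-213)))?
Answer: 2*I*sqrt(95874591510131977221645)/198637504785 ≈ 3.1176*I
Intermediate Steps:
B = -45858142/4378265 (B = 6*(-(-23188/(-16266) + 3102/9690)) = 6*(-(-23188*(-1/16266) + 3102*(1/9690))) = 6*(-(11594/8133 + 517/1615)) = 6*(-1*22929071/13134795) = 6*(-22929071/13134795) = -45858142/4378265 ≈ -10.474)
sqrt(B + U(((10 - 2) + 15)/(-213))) = sqrt(-45858142/4378265 + (((10 - 2) + 15)/(-213))*(-7 + (((10 - 2) + 15)/(-213))**2)) = sqrt(-45858142/4378265 + ((8 + 15)*(-1/213))*(-7 + ((8 + 15)*(-1/213))**2)) = sqrt(-45858142/4378265 + (23*(-1/213))*(-7 + (23*(-1/213))**2)) = sqrt(-45858142/4378265 - 23*(-7 + (-23/213)**2)/213) = sqrt(-45858142/4378265 - 23*(-7 + 529/45369)/213) = sqrt(-45858142/4378265 - 23/213*(-317054/45369)) = sqrt(-45858142/4378265 + 7292242/9663597) = sqrt(-411227235536644/42309788519205) = 2*I*sqrt(95874591510131977221645)/198637504785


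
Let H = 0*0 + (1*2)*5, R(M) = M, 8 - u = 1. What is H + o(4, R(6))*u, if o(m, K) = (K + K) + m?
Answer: 122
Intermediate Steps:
u = 7 (u = 8 - 1*1 = 8 - 1 = 7)
o(m, K) = m + 2*K (o(m, K) = 2*K + m = m + 2*K)
H = 10 (H = 0 + 2*5 = 0 + 10 = 10)
H + o(4, R(6))*u = 10 + (4 + 2*6)*7 = 10 + (4 + 12)*7 = 10 + 16*7 = 10 + 112 = 122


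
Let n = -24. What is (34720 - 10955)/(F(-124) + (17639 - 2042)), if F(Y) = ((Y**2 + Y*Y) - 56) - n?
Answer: 23765/46317 ≈ 0.51309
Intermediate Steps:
F(Y) = -32 + 2*Y**2 (F(Y) = ((Y**2 + Y*Y) - 56) - 1*(-24) = ((Y**2 + Y**2) - 56) + 24 = (2*Y**2 - 56) + 24 = (-56 + 2*Y**2) + 24 = -32 + 2*Y**2)
(34720 - 10955)/(F(-124) + (17639 - 2042)) = (34720 - 10955)/((-32 + 2*(-124)**2) + (17639 - 2042)) = 23765/((-32 + 2*15376) + 15597) = 23765/((-32 + 30752) + 15597) = 23765/(30720 + 15597) = 23765/46317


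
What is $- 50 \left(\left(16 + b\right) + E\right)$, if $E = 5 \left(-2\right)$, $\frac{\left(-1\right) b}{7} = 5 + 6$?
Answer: $3550$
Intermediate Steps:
$b = -77$ ($b = - 7 \left(5 + 6\right) = \left(-7\right) 11 = -77$)
$E = -10$
$- 50 \left(\left(16 + b\right) + E\right) = - 50 \left(\left(16 - 77\right) - 10\right) = - 50 \left(-61 - 10\right) = \left(-50\right) \left(-71\right) = 3550$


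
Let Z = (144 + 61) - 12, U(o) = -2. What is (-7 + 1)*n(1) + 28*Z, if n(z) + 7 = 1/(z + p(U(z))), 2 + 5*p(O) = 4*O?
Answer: 5452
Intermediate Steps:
p(O) = -⅖ + 4*O/5 (p(O) = -⅖ + (4*O)/5 = -⅖ + 4*O/5)
n(z) = -7 + 1/(-2 + z) (n(z) = -7 + 1/(z + (-⅖ + (⅘)*(-2))) = -7 + 1/(z + (-⅖ - 8/5)) = -7 + 1/(z - 2) = -7 + 1/(-2 + z))
Z = 193 (Z = 205 - 12 = 193)
(-7 + 1)*n(1) + 28*Z = (-7 + 1)*((15 - 7*1)/(-2 + 1)) + 28*193 = -6*(15 - 7)/(-1) + 5404 = -(-6)*8 + 5404 = -6*(-8) + 5404 = 48 + 5404 = 5452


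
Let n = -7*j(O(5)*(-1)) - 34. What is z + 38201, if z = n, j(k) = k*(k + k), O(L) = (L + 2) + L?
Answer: 36151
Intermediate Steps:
O(L) = 2 + 2*L (O(L) = (2 + L) + L = 2 + 2*L)
j(k) = 2*k² (j(k) = k*(2*k) = 2*k²)
n = -2050 (n = -14*((2 + 2*5)*(-1))² - 34 = -14*((2 + 10)*(-1))² - 34 = -14*(12*(-1))² - 34 = -14*(-12)² - 34 = -14*144 - 34 = -7*288 - 34 = -2016 - 34 = -2050)
z = -2050
z + 38201 = -2050 + 38201 = 36151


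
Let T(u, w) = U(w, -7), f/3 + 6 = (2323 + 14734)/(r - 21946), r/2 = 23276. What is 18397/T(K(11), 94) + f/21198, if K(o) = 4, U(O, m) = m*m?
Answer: 3198606330041/8519433804 ≈ 375.45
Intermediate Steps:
r = 46552 (r = 2*23276 = 46552)
U(O, m) = m**2
f = -130579/8202 (f = -18 + 3*((2323 + 14734)/(46552 - 21946)) = -18 + 3*(17057/24606) = -18 + 17057/8202 = -130579/8202 ≈ -15.920)
T(u, w) = 49 (T(u, w) = (-7)**2 = 49)
18397/T(K(11), 94) + f/21198 = 18397/49 - 130579/8202/21198 = 18397*(1/49) - 130579/8202*1/21198 = 18397/49 - 130579/173865996 = 3198606330041/8519433804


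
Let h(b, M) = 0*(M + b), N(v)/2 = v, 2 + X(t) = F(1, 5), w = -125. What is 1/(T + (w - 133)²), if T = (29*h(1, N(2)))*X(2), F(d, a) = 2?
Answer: 1/66564 ≈ 1.5023e-5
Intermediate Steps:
X(t) = 0 (X(t) = -2 + 2 = 0)
N(v) = 2*v
h(b, M) = 0
T = 0 (T = (29*0)*0 = 0*0 = 0)
1/(T + (w - 133)²) = 1/(0 + (-125 - 133)²) = 1/(0 + (-258)²) = 1/(0 + 66564) = 1/66564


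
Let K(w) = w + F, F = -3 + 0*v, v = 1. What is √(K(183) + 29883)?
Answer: √30063 ≈ 173.39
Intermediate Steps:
F = -3 (F = -3 + 0*1 = -3 + 0 = -3)
K(w) = -3 + w (K(w) = w - 3 = -3 + w)
√(K(183) + 29883) = √((-3 + 183) + 29883) = √(180 + 29883) = √30063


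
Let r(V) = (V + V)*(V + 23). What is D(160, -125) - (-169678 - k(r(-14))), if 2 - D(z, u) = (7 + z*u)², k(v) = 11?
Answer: -399550358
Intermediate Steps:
r(V) = 2*V*(23 + V) (r(V) = (2*V)*(23 + V) = 2*V*(23 + V))
D(z, u) = 2 - (7 + u*z)² (D(z, u) = 2 - (7 + z*u)² = 2 - (7 + u*z)²)
D(160, -125) - (-169678 - k(r(-14))) = (2 - (7 - 125*160)²) - (-169678 - 1*11) = (2 - (7 - 20000)²) - (-169678 - 11) = (2 - 1*(-19993)²) - 1*(-169689) = (2 - 1*399720049) + 169689 = (2 - 399720049) + 169689 = -399720047 + 169689 = -399550358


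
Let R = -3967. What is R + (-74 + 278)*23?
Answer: 725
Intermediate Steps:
R + (-74 + 278)*23 = -3967 + (-74 + 278)*23 = -3967 + 204*23 = -3967 + 4692 = 725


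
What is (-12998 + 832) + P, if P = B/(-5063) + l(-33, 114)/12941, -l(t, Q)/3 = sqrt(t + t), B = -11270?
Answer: -61585188/5063 - 3*I*sqrt(66)/12941 ≈ -12164.0 - 0.0018833*I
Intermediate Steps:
l(t, Q) = -3*sqrt(2)*sqrt(t) (l(t, Q) = -3*sqrt(t + t) = -3*sqrt(2)*sqrt(t))
P = 11270/5063 - 3*I*sqrt(66)/12941 (P = -11270/(-5063) - 3*sqrt(2)*sqrt(-33)/12941 = -11270*(-1/5063) - 3*sqrt(2)*I*sqrt(33)*(1/12941) = 11270/5063 - 3*I*sqrt(66)*(1/12941) = 11270/5063 - 3*I*sqrt(66)/12941 ≈ 2.226 - 0.0018833*I)
(-12998 + 832) + P = (-12998 + 832) + (11270/5063 - 3*I*sqrt(66)/12941) = -12166 + (11270/5063 - 3*I*sqrt(66)/12941) = -61585188/5063 - 3*I*sqrt(66)/12941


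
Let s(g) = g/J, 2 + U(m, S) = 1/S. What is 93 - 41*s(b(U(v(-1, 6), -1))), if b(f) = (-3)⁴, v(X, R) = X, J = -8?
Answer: 4065/8 ≈ 508.13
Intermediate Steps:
U(m, S) = -2 + 1/S
b(f) = 81
s(g) = -g/8 (s(g) = g/(-8) = g*(-⅛) = -g/8)
93 - 41*s(b(U(v(-1, 6), -1))) = 93 - (-41)*81/8 = 93 - 41*(-81/8) = 93 + 3321/8 = 4065/8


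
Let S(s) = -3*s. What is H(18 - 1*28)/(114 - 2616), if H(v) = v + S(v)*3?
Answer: -40/1251 ≈ -0.031974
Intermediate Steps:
H(v) = -8*v (H(v) = v - 3*v*3 = v - 9*v = -8*v)
H(18 - 1*28)/(114 - 2616) = (-8*(18 - 1*28))/(114 - 2616) = -8*(18 - 28)/(-2502) = -8*(-10)*(-1/2502) = 80*(-1/2502) = -40/1251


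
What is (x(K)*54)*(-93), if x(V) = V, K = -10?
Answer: 50220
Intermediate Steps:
(x(K)*54)*(-93) = -10*54*(-93) = -540*(-93) = 50220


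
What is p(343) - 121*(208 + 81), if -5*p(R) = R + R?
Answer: -175531/5 ≈ -35106.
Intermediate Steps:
p(R) = -2*R/5 (p(R) = -(R + R)/5 = -2*R/5)
p(343) - 121*(208 + 81) = -⅖*343 - 121*(208 + 81) = -686/5 - 121*289 = -686/5 - 1*34969 = -686/5 - 34969 = -175531/5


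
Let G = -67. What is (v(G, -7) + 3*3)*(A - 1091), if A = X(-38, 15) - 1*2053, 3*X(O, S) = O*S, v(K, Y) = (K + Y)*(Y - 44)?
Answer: -12612522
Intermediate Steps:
v(K, Y) = (-44 + Y)*(K + Y) (v(K, Y) = (K + Y)*(-44 + Y) = (-44 + Y)*(K + Y))
X(O, S) = O*S/3 (X(O, S) = (O*S)/3 = O*S/3)
A = -2243 (A = (⅓)*(-38)*15 - 1*2053 = -190 - 2053 = -2243)
(v(G, -7) + 3*3)*(A - 1091) = (((-7)² - 44*(-67) - 44*(-7) - 67*(-7)) + 3*3)*(-2243 - 1091) = ((49 + 2948 + 308 + 469) + 9)*(-3334) = (3774 + 9)*(-3334) = 3783*(-3334) = -12612522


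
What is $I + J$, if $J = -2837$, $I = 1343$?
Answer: $-1494$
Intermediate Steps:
$I + J = 1343 - 2837 = -1494$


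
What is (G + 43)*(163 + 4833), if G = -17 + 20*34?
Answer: 3527176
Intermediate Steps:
G = 663 (G = -17 + 680 = 663)
(G + 43)*(163 + 4833) = (663 + 43)*(163 + 4833) = 706*4996 = 3527176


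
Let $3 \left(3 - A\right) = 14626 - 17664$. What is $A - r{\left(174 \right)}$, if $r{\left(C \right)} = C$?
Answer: $\frac{2525}{3} \approx 841.67$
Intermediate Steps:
$A = \frac{3047}{3}$ ($A = 3 - \frac{14626 - 17664}{3} = 3 - - \frac{3038}{3} = 3 + \frac{3038}{3} = \frac{3047}{3} \approx 1015.7$)
$A - r{\left(174 \right)} = \frac{3047}{3} - 174 = \frac{2525}{3}$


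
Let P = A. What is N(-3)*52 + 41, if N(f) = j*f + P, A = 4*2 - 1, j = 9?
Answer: -999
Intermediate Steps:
A = 7 (A = 8 - 1 = 7)
P = 7
N(f) = 7 + 9*f (N(f) = 9*f + 7 = 7 + 9*f)
N(-3)*52 + 41 = (7 + 9*(-3))*52 + 41 = (7 - 27)*52 + 41 = -20*52 + 41 = -1040 + 41 = -999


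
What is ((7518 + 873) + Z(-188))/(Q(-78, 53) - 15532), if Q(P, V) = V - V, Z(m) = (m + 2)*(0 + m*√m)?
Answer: -8391/15532 - 17484*I*√47/3883 ≈ -0.54024 - 30.869*I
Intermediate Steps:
Z(m) = m^(3/2)*(2 + m) (Z(m) = (2 + m)*(0 + m^(3/2)) = (2 + m)*m^(3/2) = m^(3/2)*(2 + m))
Q(P, V) = 0
((7518 + 873) + Z(-188))/(Q(-78, 53) - 15532) = ((7518 + 873) + (-188)^(3/2)*(2 - 188))/(0 - 15532) = (8391 - 376*I*√47*(-186))/(-15532) = (8391 + 69936*I*√47)*(-1/15532) = -8391/15532 - 17484*I*√47/3883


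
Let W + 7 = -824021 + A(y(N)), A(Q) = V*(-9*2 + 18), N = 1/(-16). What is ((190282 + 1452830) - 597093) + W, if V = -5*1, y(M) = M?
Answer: 221991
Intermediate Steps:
N = -1/16 (N = 1*(-1/16) = -1/16 ≈ -0.062500)
V = -5
A(Q) = 0 (A(Q) = -5*(-9*2 + 18) = -5*(-18 + 18) = -5*0 = 0)
W = -824028 (W = -7 + (-824021 + 0) = -7 - 824021 = -824028)
((190282 + 1452830) - 597093) + W = ((190282 + 1452830) - 597093) - 824028 = (1643112 - 597093) - 824028 = 1046019 - 824028 = 221991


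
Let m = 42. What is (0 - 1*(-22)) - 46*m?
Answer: -1910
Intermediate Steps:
(0 - 1*(-22)) - 46*m = (0 - 1*(-22)) - 46*42 = (0 + 22) - 1932 = 22 - 1932 = -1910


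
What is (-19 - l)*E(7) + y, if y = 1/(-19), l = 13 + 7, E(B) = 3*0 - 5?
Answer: 3704/19 ≈ 194.95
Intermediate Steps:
E(B) = -5 (E(B) = 0 - 5 = -5)
l = 20
y = -1/19 ≈ -0.052632
(-19 - l)*E(7) + y = (-19 - 1*20)*(-5) - 1/19 = (-19 - 20)*(-5) - 1/19 = -39*(-5) - 1/19 = 195 - 1/19 = 3704/19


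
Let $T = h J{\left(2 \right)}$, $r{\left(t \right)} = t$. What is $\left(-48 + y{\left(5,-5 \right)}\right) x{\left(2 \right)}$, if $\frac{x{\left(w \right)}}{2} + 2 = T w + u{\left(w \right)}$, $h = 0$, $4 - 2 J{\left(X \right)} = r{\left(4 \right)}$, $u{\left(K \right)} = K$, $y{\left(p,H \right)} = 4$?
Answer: $0$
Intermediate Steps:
$J{\left(X \right)} = 0$ ($J{\left(X \right)} = 2 - 2 = 0$)
$T = 0$ ($T = 0 \cdot 0 = 0$)
$x{\left(w \right)} = -4 + 2 w$ ($x{\left(w \right)} = -4 + 2 \left(0 w + w\right) = -4 + 2 \left(0 + w\right) = -4 + 2 w$)
$\left(-48 + y{\left(5,-5 \right)}\right) x{\left(2 \right)} = \left(-48 + 4\right) \left(-4 + 2 \cdot 2\right) = - 44 \left(-4 + 4\right) = \left(-44\right) 0 = 0$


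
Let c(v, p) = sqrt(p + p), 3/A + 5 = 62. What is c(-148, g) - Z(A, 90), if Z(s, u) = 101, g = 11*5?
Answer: -101 + sqrt(110) ≈ -90.512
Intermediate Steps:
A = 1/19 (A = 3/(-5 + 62) = 3/57 = 3*(1/57) = 1/19 ≈ 0.052632)
g = 55
c(v, p) = sqrt(2)*sqrt(p) (c(v, p) = sqrt(2*p) = sqrt(2)*sqrt(p))
c(-148, g) - Z(A, 90) = sqrt(2)*sqrt(55) - 1*101 = sqrt(110) - 101 = -101 + sqrt(110)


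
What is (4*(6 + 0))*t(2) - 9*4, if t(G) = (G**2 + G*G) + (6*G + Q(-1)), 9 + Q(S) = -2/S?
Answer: 276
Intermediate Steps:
Q(S) = -9 - 2/S
t(G) = -7 + 2*G**2 + 6*G (t(G) = (G**2 + G*G) + (6*G + (-9 - 2/(-1))) = (G**2 + G**2) + (6*G + (-9 - 2*(-1))) = 2*G**2 + (6*G + (-9 + 2)) = 2*G**2 + (6*G - 7) = 2*G**2 + (-7 + 6*G) = -7 + 2*G**2 + 6*G)
(4*(6 + 0))*t(2) - 9*4 = (4*(6 + 0))*(-7 + 2*2**2 + 6*2) - 9*4 = (4*6)*(-7 + 2*4 + 12) - 36 = 24*(-7 + 8 + 12) - 36 = 24*13 - 36 = 312 - 36 = 276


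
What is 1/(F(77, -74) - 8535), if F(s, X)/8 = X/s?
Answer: -77/657787 ≈ -0.00011706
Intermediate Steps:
F(s, X) = 8*X/s (F(s, X) = 8*(X/s) = 8*X/s)
1/(F(77, -74) - 8535) = 1/(8*(-74)/77 - 8535) = 1/(8*(-74)*(1/77) - 8535) = 1/(-592/77 - 8535) = 1/(-657787/77) = -77/657787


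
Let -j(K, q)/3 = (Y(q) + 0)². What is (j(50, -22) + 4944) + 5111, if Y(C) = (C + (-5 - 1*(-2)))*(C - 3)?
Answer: -1161820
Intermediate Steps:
Y(C) = (-3 + C)² (Y(C) = (C + (-5 + 2))*(-3 + C) = (C - 3)*(-3 + C) = (-3 + C)*(-3 + C) = (-3 + C)²)
j(K, q) = -3*(-3 + q)⁴ (j(K, q) = -3*((-3 + q)² + 0)² = -3*(-3 + q)⁴)
(j(50, -22) + 4944) + 5111 = (-3*(-3 - 22)⁴ + 4944) + 5111 = (-3*(-25)⁴ + 4944) + 5111 = (-3*390625 + 4944) + 5111 = (-1171875 + 4944) + 5111 = -1166931 + 5111 = -1161820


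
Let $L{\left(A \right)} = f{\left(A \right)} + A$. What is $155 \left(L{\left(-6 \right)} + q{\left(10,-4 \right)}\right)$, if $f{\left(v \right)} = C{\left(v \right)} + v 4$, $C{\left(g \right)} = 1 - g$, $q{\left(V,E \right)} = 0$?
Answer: $-3565$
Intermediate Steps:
$f{\left(v \right)} = 1 + 3 v$ ($f{\left(v \right)} = \left(1 - v\right) + v 4 = \left(1 - v\right) + 4 v = 1 + 3 v$)
$L{\left(A \right)} = 1 + 4 A$ ($L{\left(A \right)} = \left(1 + 3 A\right) + A = 1 + 4 A$)
$155 \left(L{\left(-6 \right)} + q{\left(10,-4 \right)}\right) = 155 \left(\left(1 + 4 \left(-6\right)\right) + 0\right) = 155 \left(\left(1 - 24\right) + 0\right) = 155 \left(-23 + 0\right) = 155 \left(-23\right) = -3565$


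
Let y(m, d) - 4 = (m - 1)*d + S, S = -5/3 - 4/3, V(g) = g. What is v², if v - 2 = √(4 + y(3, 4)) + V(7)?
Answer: (9 + √13)² ≈ 158.90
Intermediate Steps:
S = -3 (S = -5*⅓ - 4*⅓ = -5/3 - 4/3 = -3)
y(m, d) = 1 + d*(-1 + m) (y(m, d) = 4 + ((m - 1)*d - 3) = 4 + ((-1 + m)*d - 3) = 4 + (d*(-1 + m) - 3) = 4 + (-3 + d*(-1 + m)) = 1 + d*(-1 + m))
v = 9 + √13 (v = 2 + (√(4 + (1 - 1*4 + 4*3)) + 7) = 2 + (√(4 + (1 - 4 + 12)) + 7) = 2 + (√(4 + 9) + 7) = 2 + (√13 + 7) = 2 + (7 + √13) = 9 + √13 ≈ 12.606)
v² = (9 + √13)²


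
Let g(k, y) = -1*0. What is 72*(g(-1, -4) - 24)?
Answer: -1728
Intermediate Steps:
g(k, y) = 0
72*(g(-1, -4) - 24) = 72*(0 - 24) = 72*(-24) = -1728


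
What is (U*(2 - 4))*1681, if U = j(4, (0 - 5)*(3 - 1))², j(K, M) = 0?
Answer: 0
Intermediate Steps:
U = 0 (U = 0² = 0)
(U*(2 - 4))*1681 = (0*(2 - 4))*1681 = (0*(-2))*1681 = 0*1681 = 0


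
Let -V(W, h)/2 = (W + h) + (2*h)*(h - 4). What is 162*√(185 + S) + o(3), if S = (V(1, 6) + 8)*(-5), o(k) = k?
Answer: 3 + 162*√455 ≈ 3458.6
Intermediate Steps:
V(W, h) = -2*W - 2*h - 4*h*(-4 + h) (V(W, h) = -2*((W + h) + (2*h)*(h - 4)) = -2*((W + h) + (2*h)*(-4 + h)) = -2*((W + h) + 2*h*(-4 + h)) = -2*(W + h + 2*h*(-4 + h)) = -2*W - 2*h - 4*h*(-4 + h))
S = 270 (S = ((-4*6² - 2*1 + 14*6) + 8)*(-5) = ((-4*36 - 2 + 84) + 8)*(-5) = ((-144 - 2 + 84) + 8)*(-5) = (-62 + 8)*(-5) = -54*(-5) = 270)
162*√(185 + S) + o(3) = 162*√(185 + 270) + 3 = 162*√455 + 3 = 3 + 162*√455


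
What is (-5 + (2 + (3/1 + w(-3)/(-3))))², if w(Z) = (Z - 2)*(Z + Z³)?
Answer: 2500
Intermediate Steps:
w(Z) = (-2 + Z)*(Z + Z³)
(-5 + (2 + (3/1 + w(-3)/(-3))))² = (-5 + (2 + (3/1 - 3*(-2 - 3 + (-3)³ - 2*(-3)²)/(-3))))² = (-5 + (2 + (3*1 - 3*(-2 - 3 - 27 - 2*9)*(-⅓))))² = (-5 + (2 + (3 - 3*(-2 - 3 - 27 - 18)*(-⅓))))² = (-5 + (2 + (3 - 3*(-50)*(-⅓))))² = (-5 + (2 + (3 + 150*(-⅓))))² = (-5 + (2 + (3 - 50)))² = (-5 + (2 - 47))² = (-5 - 45)² = (-50)² = 2500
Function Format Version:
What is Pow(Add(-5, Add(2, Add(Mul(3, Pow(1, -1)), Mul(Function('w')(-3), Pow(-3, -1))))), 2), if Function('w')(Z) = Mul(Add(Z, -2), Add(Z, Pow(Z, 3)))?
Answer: 2500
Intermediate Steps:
Function('w')(Z) = Mul(Add(-2, Z), Add(Z, Pow(Z, 3)))
Pow(Add(-5, Add(2, Add(Mul(3, Pow(1, -1)), Mul(Function('w')(-3), Pow(-3, -1))))), 2) = Pow(Add(-5, Add(2, Add(Mul(3, Pow(1, -1)), Mul(Mul(-3, Add(-2, -3, Pow(-3, 3), Mul(-2, Pow(-3, 2)))), Pow(-3, -1))))), 2) = Pow(Add(-5, Add(2, Add(Mul(3, 1), Mul(Mul(-3, Add(-2, -3, -27, Mul(-2, 9))), Rational(-1, 3))))), 2) = Pow(Add(-5, Add(2, Add(3, Mul(Mul(-3, Add(-2, -3, -27, -18)), Rational(-1, 3))))), 2) = Pow(Add(-5, Add(2, Add(3, Mul(Mul(-3, -50), Rational(-1, 3))))), 2) = Pow(Add(-5, Add(2, Add(3, Mul(150, Rational(-1, 3))))), 2) = Pow(Add(-5, Add(2, Add(3, -50))), 2) = Pow(Add(-5, Add(2, -47)), 2) = Pow(Add(-5, -45), 2) = Pow(-50, 2) = 2500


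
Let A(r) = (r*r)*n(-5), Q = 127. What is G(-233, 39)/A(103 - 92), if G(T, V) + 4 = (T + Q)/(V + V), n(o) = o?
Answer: 19/2145 ≈ 0.0088578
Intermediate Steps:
G(T, V) = -4 + (127 + T)/(2*V) (G(T, V) = -4 + (T + 127)/(V + V) = -4 + (127 + T)/((2*V)) = -4 + (127 + T)*(1/(2*V)) = -4 + (127 + T)/(2*V))
A(r) = -5*r**2 (A(r) = (r*r)*(-5) = r**2*(-5) = -5*r**2)
G(-233, 39)/A(103 - 92) = ((1/2)*(127 - 233 - 8*39)/39)/((-5*(103 - 92)**2)) = ((1/2)*(1/39)*(127 - 233 - 312))/((-5*11**2)) = ((1/2)*(1/39)*(-418))/((-5*121)) = -209/39/(-605) = -209/39*(-1/605) = 19/2145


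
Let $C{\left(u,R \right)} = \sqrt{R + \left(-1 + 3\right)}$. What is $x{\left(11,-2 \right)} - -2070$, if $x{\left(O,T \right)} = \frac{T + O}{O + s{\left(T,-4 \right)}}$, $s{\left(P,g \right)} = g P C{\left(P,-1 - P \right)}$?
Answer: $\frac{146871}{71} + \frac{72 \sqrt{3}}{71} \approx 2070.4$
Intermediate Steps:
$C{\left(u,R \right)} = \sqrt{2 + R}$ ($C{\left(u,R \right)} = \sqrt{R + 2} = \sqrt{2 + R}$)
$s{\left(P,g \right)} = P g \sqrt{1 - P}$ ($s{\left(P,g \right)} = g P \sqrt{2 - \left(1 + P\right)} = P g \sqrt{1 - P}$)
$x{\left(O,T \right)} = \frac{O + T}{O - 4 T \sqrt{1 - T}}$ ($x{\left(O,T \right)} = \frac{T + O}{O + T \left(-4\right) \sqrt{1 - T}} = \frac{O + T}{O - 4 T \sqrt{1 - T}}$)
$x{\left(11,-2 \right)} - -2070 = \frac{11 - 2}{11 - - 8 \sqrt{1 - -2}} - -2070 = \frac{1}{11 - - 8 \sqrt{1 + 2}} \cdot 9 + 2070 = \frac{1}{11 - - 8 \sqrt{3}} \cdot 9 + 2070 = \frac{1}{11 + 8 \sqrt{3}} \cdot 9 + 2070 = \frac{9}{11 + 8 \sqrt{3}} + 2070 = 2070 + \frac{9}{11 + 8 \sqrt{3}}$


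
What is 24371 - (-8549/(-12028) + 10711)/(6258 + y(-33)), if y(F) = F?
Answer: 608210908281/24958100 ≈ 24369.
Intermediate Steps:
24371 - (-8549/(-12028) + 10711)/(6258 + y(-33)) = 24371 - (-8549/(-12028) + 10711)/(6258 - 33) = 24371 - (-8549*(-1/12028) + 10711)/6225 = 24371 - (8549/12028 + 10711)/6225 = 24371 - 128840457/(12028*6225) = 24371 - 1*42946819/24958100 = 24371 - 42946819/24958100 = 608210908281/24958100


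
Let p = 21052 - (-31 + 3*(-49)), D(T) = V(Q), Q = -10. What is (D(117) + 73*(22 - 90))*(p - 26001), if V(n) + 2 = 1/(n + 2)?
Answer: 189547059/8 ≈ 2.3693e+7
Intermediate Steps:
V(n) = -2 + 1/(2 + n) (V(n) = -2 + 1/(n + 2) = -2 + 1/(2 + n))
D(T) = -17/8 (D(T) = (-3 - 2*(-10))/(2 - 10) = (-3 + 20)/(-8) = -1/8*17 = -17/8)
p = 21230 (p = 21052 - (-31 - 147) = 21052 - 1*(-178) = 21052 + 178 = 21230)
(D(117) + 73*(22 - 90))*(p - 26001) = (-17/8 + 73*(22 - 90))*(21230 - 26001) = (-17/8 + 73*(-68))*(-4771) = (-17/8 - 4964)*(-4771) = -39729/8*(-4771) = 189547059/8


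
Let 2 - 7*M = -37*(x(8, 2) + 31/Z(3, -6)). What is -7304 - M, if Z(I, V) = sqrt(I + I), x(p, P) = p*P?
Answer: -51722/7 - 1147*sqrt(6)/42 ≈ -7455.8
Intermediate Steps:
x(p, P) = P*p
Z(I, V) = sqrt(2)*sqrt(I) (Z(I, V) = sqrt(2*I) = sqrt(2)*sqrt(I))
M = 594/7 + 1147*sqrt(6)/42 (M = 2/7 - (-37)*(2*8 + 31/((sqrt(2)*sqrt(3))))/7 = 2/7 - (-37)*(16 + 31/(sqrt(6)))/7 = 2/7 - (-37)*(16 + 31*(sqrt(6)/6))/7 = 2/7 - (-37)*(16 + 31*sqrt(6)/6)/7 = 2/7 - (-592 - 1147*sqrt(6)/6)/7 = 2/7 + (592/7 + 1147*sqrt(6)/42) = 594/7 + 1147*sqrt(6)/42 ≈ 151.75)
-7304 - M = -7304 - (594/7 + 1147*sqrt(6)/42) = -7304 + (-594/7 - 1147*sqrt(6)/42) = -51722/7 - 1147*sqrt(6)/42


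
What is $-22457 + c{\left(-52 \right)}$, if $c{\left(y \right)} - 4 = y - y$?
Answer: $-22453$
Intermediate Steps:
$c{\left(y \right)} = 4$ ($c{\left(y \right)} = 4 + \left(y - y\right) = 4 + 0 = 4$)
$-22457 + c{\left(-52 \right)} = -22457 + 4 = -22453$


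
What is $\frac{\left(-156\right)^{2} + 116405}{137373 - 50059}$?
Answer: $\frac{140741}{87314} \approx 1.6119$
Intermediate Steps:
$\frac{\left(-156\right)^{2} + 116405}{137373 - 50059} = \frac{24336 + 116405}{87314} = 140741 \cdot \frac{1}{87314} = \frac{140741}{87314}$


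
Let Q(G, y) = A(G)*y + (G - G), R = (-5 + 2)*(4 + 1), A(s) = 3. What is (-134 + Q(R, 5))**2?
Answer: 14161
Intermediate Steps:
R = -15 (R = -3*5 = -15)
Q(G, y) = 3*y (Q(G, y) = 3*y + (G - G) = 3*y + 0 = 3*y)
(-134 + Q(R, 5))**2 = (-134 + 3*5)**2 = (-134 + 15)**2 = (-119)**2 = 14161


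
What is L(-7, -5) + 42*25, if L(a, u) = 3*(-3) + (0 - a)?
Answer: 1048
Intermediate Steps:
L(a, u) = -9 - a
L(-7, -5) + 42*25 = (-9 - 1*(-7)) + 42*25 = (-9 + 7) + 1050 = -2 + 1050 = 1048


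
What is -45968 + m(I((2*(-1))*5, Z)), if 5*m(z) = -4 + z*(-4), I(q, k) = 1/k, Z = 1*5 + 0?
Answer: -1149224/25 ≈ -45969.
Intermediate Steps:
Z = 5 (Z = 5 + 0 = 5)
m(z) = -⅘ - 4*z/5 (m(z) = (-4 + z*(-4))/5 = (-4 - 4*z)/5 = -⅘ - 4*z/5)
-45968 + m(I((2*(-1))*5, Z)) = -45968 + (-⅘ - ⅘/5) = -45968 + (-⅘ - ⅘*⅕) = -45968 + (-⅘ - 4/25) = -45968 - 24/25 = -1149224/25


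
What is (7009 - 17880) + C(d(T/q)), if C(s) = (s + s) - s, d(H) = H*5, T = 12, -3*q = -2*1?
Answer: -10781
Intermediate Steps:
q = 2/3 (q = -(-2)/3 = -1/3*(-2) = 2/3 ≈ 0.66667)
d(H) = 5*H
C(s) = s (C(s) = 2*s - s = s)
(7009 - 17880) + C(d(T/q)) = (7009 - 17880) + 5*(12/(2/3)) = -10871 + 5*(12*(3/2)) = -10871 + 5*18 = -10871 + 90 = -10781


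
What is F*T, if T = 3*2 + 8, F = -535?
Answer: -7490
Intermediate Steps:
T = 14 (T = 6 + 8 = 14)
F*T = -535*14 = -7490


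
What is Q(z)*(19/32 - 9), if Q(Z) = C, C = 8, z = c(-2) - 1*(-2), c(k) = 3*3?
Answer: -269/4 ≈ -67.250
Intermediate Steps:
c(k) = 9
z = 11 (z = 9 - 1*(-2) = 9 + 2 = 11)
Q(Z) = 8
Q(z)*(19/32 - 9) = 8*(19/32 - 9) = 8*(-269/32) = -269/4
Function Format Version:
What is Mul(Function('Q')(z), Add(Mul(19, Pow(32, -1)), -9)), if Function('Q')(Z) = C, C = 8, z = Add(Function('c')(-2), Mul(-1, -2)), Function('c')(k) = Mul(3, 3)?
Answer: Rational(-269, 4) ≈ -67.250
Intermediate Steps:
Function('c')(k) = 9
z = 11 (z = Add(9, Mul(-1, -2)) = Add(9, 2) = 11)
Function('Q')(Z) = 8
Mul(Function('Q')(z), Add(Mul(19, Pow(32, -1)), -9)) = Mul(8, Add(Mul(19, Pow(32, -1)), -9)) = Mul(8, Add(Mul(19, Rational(1, 32)), -9)) = Mul(8, Add(Rational(19, 32), -9)) = Mul(8, Rational(-269, 32)) = Rational(-269, 4)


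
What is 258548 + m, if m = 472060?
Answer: 730608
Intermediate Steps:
258548 + m = 258548 + 472060 = 730608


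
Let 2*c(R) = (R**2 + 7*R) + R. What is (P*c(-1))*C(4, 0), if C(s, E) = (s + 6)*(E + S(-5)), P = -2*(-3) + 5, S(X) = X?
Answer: 1925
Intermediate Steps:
P = 11 (P = 6 + 5 = 11)
c(R) = R**2/2 + 4*R (c(R) = ((R**2 + 7*R) + R)/2 = (R**2 + 8*R)/2 = R**2/2 + 4*R)
C(s, E) = (-5 + E)*(6 + s) (C(s, E) = (s + 6)*(E - 5) = (6 + s)*(-5 + E) = (-5 + E)*(6 + s))
(P*c(-1))*C(4, 0) = (11*((1/2)*(-1)*(8 - 1)))*(-30 - 5*4 + 6*0 + 0*4) = (11*((1/2)*(-1)*7))*(-30 - 20 + 0 + 0) = (11*(-7/2))*(-50) = -77/2*(-50) = 1925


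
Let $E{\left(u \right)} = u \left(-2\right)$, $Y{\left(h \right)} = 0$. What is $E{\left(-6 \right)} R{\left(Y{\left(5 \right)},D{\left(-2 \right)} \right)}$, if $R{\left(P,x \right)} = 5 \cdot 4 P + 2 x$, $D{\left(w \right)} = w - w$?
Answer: $0$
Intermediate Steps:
$D{\left(w \right)} = 0$
$E{\left(u \right)} = - 2 u$
$R{\left(P,x \right)} = 2 x + 20 P$ ($R{\left(P,x \right)} = 20 P + 2 x = 2 x + 20 P$)
$E{\left(-6 \right)} R{\left(Y{\left(5 \right)},D{\left(-2 \right)} \right)} = \left(-2\right) \left(-6\right) \left(2 \cdot 0 + 20 \cdot 0\right) = 12 \left(0 + 0\right) = 12 \cdot 0 = 0$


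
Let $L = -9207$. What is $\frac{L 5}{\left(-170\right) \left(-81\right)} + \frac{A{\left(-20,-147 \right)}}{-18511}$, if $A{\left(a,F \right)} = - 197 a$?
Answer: $- \frac{6714131}{1888122} \approx -3.556$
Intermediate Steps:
$\frac{L 5}{\left(-170\right) \left(-81\right)} + \frac{A{\left(-20,-147 \right)}}{-18511} = \frac{\left(-9207\right) 5}{\left(-170\right) \left(-81\right)} + \frac{\left(-197\right) \left(-20\right)}{-18511} = - \frac{46035}{13770} + 3940 \left(- \frac{1}{18511}\right) = \left(-46035\right) \frac{1}{13770} - \frac{3940}{18511} = - \frac{341}{102} - \frac{3940}{18511} = - \frac{6714131}{1888122}$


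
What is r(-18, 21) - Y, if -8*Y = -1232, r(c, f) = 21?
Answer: -133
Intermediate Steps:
Y = 154 (Y = -⅛*(-1232) = 154)
r(-18, 21) - Y = 21 - 1*154 = 21 - 154 = -133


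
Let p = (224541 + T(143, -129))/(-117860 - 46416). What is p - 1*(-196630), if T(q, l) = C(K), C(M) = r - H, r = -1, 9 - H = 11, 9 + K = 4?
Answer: 16150682669/82138 ≈ 1.9663e+5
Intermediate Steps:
K = -5 (K = -9 + 4 = -5)
H = -2 (H = 9 - 1*11 = 9 - 11 = -2)
C(M) = 1 (C(M) = -1 - 1*(-2) = -1 + 2 = 1)
T(q, l) = 1
p = -112271/82138 (p = (224541 + 1)/(-117860 - 46416) = 224542/(-164276) = 224542*(-1/164276) = -112271/82138 ≈ -1.3669)
p - 1*(-196630) = -112271/82138 - 1*(-196630) = -112271/82138 + 196630 = 16150682669/82138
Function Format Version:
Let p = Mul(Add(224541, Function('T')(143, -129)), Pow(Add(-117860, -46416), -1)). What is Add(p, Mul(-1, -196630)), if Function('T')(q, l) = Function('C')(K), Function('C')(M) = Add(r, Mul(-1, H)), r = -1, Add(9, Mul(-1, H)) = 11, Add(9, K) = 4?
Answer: Rational(16150682669, 82138) ≈ 1.9663e+5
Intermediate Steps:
K = -5 (K = Add(-9, 4) = -5)
H = -2 (H = Add(9, Mul(-1, 11)) = Add(9, -11) = -2)
Function('C')(M) = 1 (Function('C')(M) = Add(-1, Mul(-1, -2)) = Add(-1, 2) = 1)
Function('T')(q, l) = 1
p = Rational(-112271, 82138) (p = Mul(Add(224541, 1), Pow(Add(-117860, -46416), -1)) = Mul(224542, Pow(-164276, -1)) = Mul(224542, Rational(-1, 164276)) = Rational(-112271, 82138) ≈ -1.3669)
Add(p, Mul(-1, -196630)) = Add(Rational(-112271, 82138), Mul(-1, -196630)) = Add(Rational(-112271, 82138), 196630) = Rational(16150682669, 82138)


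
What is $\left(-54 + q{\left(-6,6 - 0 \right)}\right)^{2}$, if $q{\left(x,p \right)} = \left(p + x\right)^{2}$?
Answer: $2916$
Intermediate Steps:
$\left(-54 + q{\left(-6,6 - 0 \right)}\right)^{2} = \left(-54 + \left(\left(6 - 0\right) - 6\right)^{2}\right)^{2} = \left(-54 + \left(\left(6 + 0\right) - 6\right)^{2}\right)^{2} = \left(-54 + \left(6 - 6\right)^{2}\right)^{2} = \left(-54 + 0^{2}\right)^{2} = \left(-54 + 0\right)^{2} = \left(-54\right)^{2} = 2916$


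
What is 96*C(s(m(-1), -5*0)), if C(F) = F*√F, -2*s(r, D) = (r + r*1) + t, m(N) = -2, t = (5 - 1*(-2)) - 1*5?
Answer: 96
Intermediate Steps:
t = 2 (t = (5 + 2) - 5 = 7 - 5 = 2)
s(r, D) = -1 - r (s(r, D) = -((r + r*1) + 2)/2 = -((r + r) + 2)/2 = -(2*r + 2)/2 = -(2 + 2*r)/2 = -1 - r)
C(F) = F^(3/2)
96*C(s(m(-1), -5*0)) = 96*(-1 - 1*(-2))^(3/2) = 96*(-1 + 2)^(3/2) = 96*1^(3/2) = 96*1 = 96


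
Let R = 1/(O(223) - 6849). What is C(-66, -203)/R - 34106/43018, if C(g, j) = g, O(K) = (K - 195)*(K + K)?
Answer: -8005107619/21509 ≈ -3.7218e+5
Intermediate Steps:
O(K) = 2*K*(-195 + K) (O(K) = (-195 + K)*(2*K) = 2*K*(-195 + K))
R = 1/5639 (R = 1/(2*223*(-195 + 223) - 6849) = 1/(2*223*28 - 6849) = 1/(12488 - 6849) = 1/5639 ≈ 0.00017734)
C(-66, -203)/R - 34106/43018 = -66/1/5639 - 34106/43018 = -66*5639 - 34106*1/43018 = -372174 - 17053/21509 = -8005107619/21509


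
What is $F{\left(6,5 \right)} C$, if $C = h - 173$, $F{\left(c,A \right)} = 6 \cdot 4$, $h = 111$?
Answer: $-1488$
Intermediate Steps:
$F{\left(c,A \right)} = 24$
$C = -62$ ($C = 111 - 173 = -62$)
$F{\left(6,5 \right)} C = 24 \left(-62\right) = -1488$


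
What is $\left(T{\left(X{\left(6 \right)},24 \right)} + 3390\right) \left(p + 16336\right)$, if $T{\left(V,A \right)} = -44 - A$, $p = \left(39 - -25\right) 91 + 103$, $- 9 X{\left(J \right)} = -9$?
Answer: $73957686$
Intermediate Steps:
$X{\left(J \right)} = 1$ ($X{\left(J \right)} = \left(- \frac{1}{9}\right) \left(-9\right) = 1$)
$p = 5927$ ($p = \left(39 + 25\right) 91 + 103 = 64 \cdot 91 + 103 = 5824 + 103 = 5927$)
$\left(T{\left(X{\left(6 \right)},24 \right)} + 3390\right) \left(p + 16336\right) = \left(\left(-44 - 24\right) + 3390\right) \left(5927 + 16336\right) = \left(\left(-44 - 24\right) + 3390\right) 22263 = \left(-68 + 3390\right) 22263 = 3322 \cdot 22263 = 73957686$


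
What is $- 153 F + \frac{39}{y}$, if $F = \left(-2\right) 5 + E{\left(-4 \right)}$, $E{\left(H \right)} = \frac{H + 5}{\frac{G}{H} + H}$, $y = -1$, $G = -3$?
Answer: $\frac{19995}{13} \approx 1538.1$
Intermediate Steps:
$E{\left(H \right)} = \frac{5 + H}{H - \frac{3}{H}}$ ($E{\left(H \right)} = \frac{H + 5}{- \frac{3}{H} + H} = \frac{5 + H}{H - \frac{3}{H}}$)
$F = - \frac{134}{13}$ ($F = \left(-2\right) 5 - \frac{4 \left(5 - 4\right)}{-3 + \left(-4\right)^{2}} = -10 - 4 \frac{1}{-3 + 16} \cdot 1 = -10 - 4 \cdot \frac{1}{13} \cdot 1 = -10 - \frac{4}{13} \cdot 1 = -10 - \frac{4}{13} = - \frac{134}{13} \approx -10.308$)
$- 153 F + \frac{39}{y} = \left(-153\right) \left(- \frac{134}{13}\right) + \frac{39}{-1} = \frac{20502}{13} + 39 \left(-1\right) = \frac{20502}{13} - 39 = \frac{19995}{13}$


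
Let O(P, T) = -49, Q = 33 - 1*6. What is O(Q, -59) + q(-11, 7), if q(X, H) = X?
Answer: -60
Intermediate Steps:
Q = 27 (Q = 33 - 6 = 27)
O(Q, -59) + q(-11, 7) = -49 - 11 = -60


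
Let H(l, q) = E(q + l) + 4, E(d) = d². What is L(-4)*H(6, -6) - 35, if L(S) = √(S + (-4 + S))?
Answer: -35 + 8*I*√3 ≈ -35.0 + 13.856*I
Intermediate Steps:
L(S) = √(-4 + 2*S)
H(l, q) = 4 + (l + q)² (H(l, q) = (q + l)² + 4 = (l + q)² + 4 = 4 + (l + q)²)
L(-4)*H(6, -6) - 35 = √(-4 + 2*(-4))*(4 + (6 - 6)²) - 35 = √(-4 - 8)*(4 + 0²) - 35 = √(-12)*(4 + 0) - 35 = (2*I*√3)*4 - 35 = 8*I*√3 - 35 = -35 + 8*I*√3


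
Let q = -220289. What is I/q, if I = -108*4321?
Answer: 466668/220289 ≈ 2.1184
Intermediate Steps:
I = -466668
I/q = -466668/(-220289) = -466668*(-1/220289) = 466668/220289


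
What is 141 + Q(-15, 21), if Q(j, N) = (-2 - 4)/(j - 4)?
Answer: 2685/19 ≈ 141.32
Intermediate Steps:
Q(j, N) = -6/(-4 + j)
141 + Q(-15, 21) = 141 - 6/(-4 - 15) = 141 - 6/(-19) = 141 - 6*(-1/19) = 141 + 6/19 = 2685/19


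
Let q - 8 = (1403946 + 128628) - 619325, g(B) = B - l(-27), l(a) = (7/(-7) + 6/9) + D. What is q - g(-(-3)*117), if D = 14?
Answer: 2738759/3 ≈ 9.1292e+5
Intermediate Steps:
l(a) = 41/3 (l(a) = (7/(-7) + 6/9) + 14 = (7*(-⅐) + 6*(⅑)) + 14 = (-1 + ⅔) + 14 = -⅓ + 14 = 41/3)
g(B) = -41/3 + B (g(B) = B - 1*41/3 = B - 41/3 = -41/3 + B)
q = 913257 (q = 8 + ((1403946 + 128628) - 619325) = 8 + (1532574 - 619325) = 8 + 913249 = 913257)
q - g(-(-3)*117) = 913257 - (-41/3 - (-3)*117) = 913257 - (-41/3 - 1*(-351)) = 913257 - (-41/3 + 351) = 913257 - 1*1012/3 = 913257 - 1012/3 = 2738759/3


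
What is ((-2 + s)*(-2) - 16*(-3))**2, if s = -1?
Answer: 2916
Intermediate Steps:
((-2 + s)*(-2) - 16*(-3))**2 = ((-2 - 1)*(-2) - 16*(-3))**2 = (-3*(-2) + 48)**2 = (6 + 48)**2 = 54**2 = 2916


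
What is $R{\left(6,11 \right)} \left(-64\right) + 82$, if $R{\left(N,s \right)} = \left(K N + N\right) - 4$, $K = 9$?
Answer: $-3502$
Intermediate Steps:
$R{\left(N,s \right)} = -4 + 10 N$ ($R{\left(N,s \right)} = \left(9 N + N\right) - 4 = 10 N - 4 = -4 + 10 N$)
$R{\left(6,11 \right)} \left(-64\right) + 82 = \left(-4 + 10 \cdot 6\right) \left(-64\right) + 82 = \left(-4 + 60\right) \left(-64\right) + 82 = 56 \left(-64\right) + 82 = -3584 + 82 = -3502$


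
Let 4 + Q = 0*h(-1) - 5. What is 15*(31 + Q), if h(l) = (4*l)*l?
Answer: 330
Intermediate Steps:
h(l) = 4*l²
Q = -9 (Q = -4 + (0*(4*(-1)²) - 5) = -4 + (0*(4*1) - 5) = -4 + (0*4 - 5) = -4 + (0 - 5) = -4 - 5 = -9)
15*(31 + Q) = 15*(31 - 9) = 15*22 = 330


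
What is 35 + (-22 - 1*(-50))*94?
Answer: 2667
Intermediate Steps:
35 + (-22 - 1*(-50))*94 = 35 + (-22 + 50)*94 = 35 + 28*94 = 35 + 2632 = 2667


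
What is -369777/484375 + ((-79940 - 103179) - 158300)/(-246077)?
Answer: 5721631792/9168734375 ≈ 0.62404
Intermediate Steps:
-369777/484375 + ((-79940 - 103179) - 158300)/(-246077) = -369777*1/484375 + (-183119 - 158300)*(-1/246077) = -369777/484375 - 341419*(-1/246077) = -369777/484375 + 26263/18929 = 5721631792/9168734375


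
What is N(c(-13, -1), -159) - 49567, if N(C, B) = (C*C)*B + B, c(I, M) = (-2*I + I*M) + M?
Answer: -279322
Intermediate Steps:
c(I, M) = M - 2*I + I*M
N(C, B) = B + B*C² (N(C, B) = C²*B + B = B*C² + B = B + B*C²)
N(c(-13, -1), -159) - 49567 = -159*(1 + (-1 - 2*(-13) - 13*(-1))²) - 49567 = -159*(1 + (-1 + 26 + 13)²) - 49567 = -159*(1 + 38²) - 49567 = -159*(1 + 1444) - 49567 = -159*1445 - 49567 = -229755 - 49567 = -279322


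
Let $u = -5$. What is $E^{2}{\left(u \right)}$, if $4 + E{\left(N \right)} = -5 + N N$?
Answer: $256$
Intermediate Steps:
$E{\left(N \right)} = -9 + N^{2}$ ($E{\left(N \right)} = -4 + \left(-5 + N N\right) = -4 + \left(-5 + N^{2}\right) = -9 + N^{2}$)
$E^{2}{\left(u \right)} = \left(-9 + \left(-5\right)^{2}\right)^{2} = \left(-9 + 25\right)^{2} = 16^{2} = 256$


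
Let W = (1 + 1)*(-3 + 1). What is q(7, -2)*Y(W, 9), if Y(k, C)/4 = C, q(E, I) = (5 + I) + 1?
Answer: 144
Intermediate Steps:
q(E, I) = 6 + I
W = -4 (W = 2*(-2) = -4)
Y(k, C) = 4*C
q(7, -2)*Y(W, 9) = (6 - 2)*(4*9) = 4*36 = 144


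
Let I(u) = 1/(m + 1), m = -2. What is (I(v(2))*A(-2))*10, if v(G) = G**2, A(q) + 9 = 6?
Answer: 30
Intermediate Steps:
A(q) = -3 (A(q) = -9 + 6 = -3)
I(u) = -1 (I(u) = 1/(-2 + 1) = 1/(-1) = -1)
(I(v(2))*A(-2))*10 = -1*(-3)*10 = 3*10 = 30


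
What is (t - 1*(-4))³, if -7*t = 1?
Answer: 19683/343 ≈ 57.385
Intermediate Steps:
t = -⅐ (t = -⅐*1 = -⅐ ≈ -0.14286)
(t - 1*(-4))³ = (-⅐ - 1*(-4))³ = (-⅐ + 4)³ = (27/7)³ = 19683/343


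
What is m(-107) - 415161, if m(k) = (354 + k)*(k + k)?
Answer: -468019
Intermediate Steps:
m(k) = 2*k*(354 + k) (m(k) = (354 + k)*(2*k) = 2*k*(354 + k))
m(-107) - 415161 = 2*(-107)*(354 - 107) - 415161 = 2*(-107)*247 - 415161 = -52858 - 415161 = -468019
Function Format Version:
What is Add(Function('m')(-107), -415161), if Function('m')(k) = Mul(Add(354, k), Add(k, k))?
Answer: -468019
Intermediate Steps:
Function('m')(k) = Mul(2, k, Add(354, k)) (Function('m')(k) = Mul(Add(354, k), Mul(2, k)) = Mul(2, k, Add(354, k)))
Add(Function('m')(-107), -415161) = Add(Mul(2, -107, Add(354, -107)), -415161) = Add(Mul(2, -107, 247), -415161) = Add(-52858, -415161) = -468019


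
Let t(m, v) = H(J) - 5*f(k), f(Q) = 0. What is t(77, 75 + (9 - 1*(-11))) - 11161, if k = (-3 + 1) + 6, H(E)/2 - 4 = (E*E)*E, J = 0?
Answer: -11153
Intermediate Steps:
H(E) = 8 + 2*E³ (H(E) = 8 + 2*((E*E)*E) = 8 + 2*(E²*E) = 8 + 2*E³)
k = 4 (k = -2 + 6 = 4)
t(m, v) = 8 (t(m, v) = (8 + 2*0³) - 5*0 = (8 + 2*0) + 0 = (8 + 0) + 0 = 8 + 0 = 8)
t(77, 75 + (9 - 1*(-11))) - 11161 = 8 - 11161 = -11153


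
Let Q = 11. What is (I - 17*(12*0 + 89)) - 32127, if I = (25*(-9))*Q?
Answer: -36115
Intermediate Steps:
I = -2475 (I = (25*(-9))*11 = -225*11 = -2475)
(I - 17*(12*0 + 89)) - 32127 = (-2475 - 17*(12*0 + 89)) - 32127 = (-2475 - 17*(0 + 89)) - 32127 = (-2475 - 17*89) - 32127 = (-2475 - 1513) - 32127 = -3988 - 32127 = -36115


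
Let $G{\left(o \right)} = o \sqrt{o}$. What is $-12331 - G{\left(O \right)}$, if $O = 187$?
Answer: $-12331 - 187 \sqrt{187} \approx -14888.0$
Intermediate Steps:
$G{\left(o \right)} = o^{\frac{3}{2}}$
$-12331 - G{\left(O \right)} = -12331 - 187^{\frac{3}{2}} = -12331 - 187 \sqrt{187}$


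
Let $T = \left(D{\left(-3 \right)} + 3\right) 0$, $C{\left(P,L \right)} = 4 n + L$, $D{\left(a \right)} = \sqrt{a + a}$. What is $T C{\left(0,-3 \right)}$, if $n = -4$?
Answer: $0$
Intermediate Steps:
$D{\left(a \right)} = \sqrt{2} \sqrt{a}$ ($D{\left(a \right)} = \sqrt{2 a} = \sqrt{2} \sqrt{a}$)
$C{\left(P,L \right)} = -16 + L$ ($C{\left(P,L \right)} = 4 \left(-4\right) + L = -16 + L$)
$T = 0$ ($T = \left(\sqrt{2} \sqrt{-3} + 3\right) 0 = \left(\sqrt{2} i \sqrt{3} + 3\right) 0 = \left(i \sqrt{6} + 3\right) 0 = \left(3 + i \sqrt{6}\right) 0 = 0$)
$T C{\left(0,-3 \right)} = 0 \left(-16 - 3\right) = 0 \left(-19\right) = 0$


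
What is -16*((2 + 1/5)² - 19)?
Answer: 5664/25 ≈ 226.56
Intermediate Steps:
-16*((2 + 1/5)² - 19) = -16*((2 + ⅕)² - 19) = -16*((11/5)² - 19) = -16*(121/25 - 19) = -16*(-354/25) = 5664/25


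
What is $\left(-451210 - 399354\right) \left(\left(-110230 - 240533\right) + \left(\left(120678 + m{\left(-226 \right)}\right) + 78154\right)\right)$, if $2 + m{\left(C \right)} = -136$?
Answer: $129344416916$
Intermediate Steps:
$m{\left(C \right)} = -138$ ($m{\left(C \right)} = -2 - 136 = -138$)
$\left(-451210 - 399354\right) \left(\left(-110230 - 240533\right) + \left(\left(120678 + m{\left(-226 \right)}\right) + 78154\right)\right) = \left(-451210 - 399354\right) \left(\left(-110230 - 240533\right) + \left(\left(120678 - 138\right) + 78154\right)\right) = - 850564 \left(\left(-110230 - 240533\right) + \left(120540 + 78154\right)\right) = - 850564 \left(-350763 + 198694\right) = \left(-850564\right) \left(-152069\right) = 129344416916$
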